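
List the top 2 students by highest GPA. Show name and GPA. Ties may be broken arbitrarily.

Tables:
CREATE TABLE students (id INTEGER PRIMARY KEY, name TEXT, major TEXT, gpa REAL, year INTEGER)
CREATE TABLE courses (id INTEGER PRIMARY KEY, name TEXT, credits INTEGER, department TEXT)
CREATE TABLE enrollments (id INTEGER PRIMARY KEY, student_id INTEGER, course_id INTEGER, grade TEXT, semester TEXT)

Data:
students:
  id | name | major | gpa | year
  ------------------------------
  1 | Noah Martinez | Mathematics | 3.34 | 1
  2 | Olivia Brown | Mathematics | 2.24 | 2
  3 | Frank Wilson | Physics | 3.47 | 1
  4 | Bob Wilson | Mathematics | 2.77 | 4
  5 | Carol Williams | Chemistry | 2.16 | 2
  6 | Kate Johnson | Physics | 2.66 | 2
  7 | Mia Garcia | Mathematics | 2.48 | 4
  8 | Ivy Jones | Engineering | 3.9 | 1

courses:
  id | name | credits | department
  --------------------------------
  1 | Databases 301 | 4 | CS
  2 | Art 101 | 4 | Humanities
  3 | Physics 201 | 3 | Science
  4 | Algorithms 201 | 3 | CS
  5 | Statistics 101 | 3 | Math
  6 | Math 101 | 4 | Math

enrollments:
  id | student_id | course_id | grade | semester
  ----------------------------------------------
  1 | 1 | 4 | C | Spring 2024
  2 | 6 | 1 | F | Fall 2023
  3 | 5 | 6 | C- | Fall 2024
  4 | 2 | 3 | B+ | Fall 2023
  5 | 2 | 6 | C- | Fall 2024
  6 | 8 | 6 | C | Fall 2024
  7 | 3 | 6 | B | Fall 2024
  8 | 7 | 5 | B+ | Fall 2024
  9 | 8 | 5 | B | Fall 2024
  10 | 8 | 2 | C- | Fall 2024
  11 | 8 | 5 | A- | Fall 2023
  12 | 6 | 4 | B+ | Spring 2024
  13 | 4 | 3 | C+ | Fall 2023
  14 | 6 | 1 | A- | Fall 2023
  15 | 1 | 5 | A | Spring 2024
SELECT name, gpa FROM students ORDER BY gpa DESC LIMIT 2

Execution result:
name | gpa
Ivy Jones | 3.90
Frank Wilson | 3.47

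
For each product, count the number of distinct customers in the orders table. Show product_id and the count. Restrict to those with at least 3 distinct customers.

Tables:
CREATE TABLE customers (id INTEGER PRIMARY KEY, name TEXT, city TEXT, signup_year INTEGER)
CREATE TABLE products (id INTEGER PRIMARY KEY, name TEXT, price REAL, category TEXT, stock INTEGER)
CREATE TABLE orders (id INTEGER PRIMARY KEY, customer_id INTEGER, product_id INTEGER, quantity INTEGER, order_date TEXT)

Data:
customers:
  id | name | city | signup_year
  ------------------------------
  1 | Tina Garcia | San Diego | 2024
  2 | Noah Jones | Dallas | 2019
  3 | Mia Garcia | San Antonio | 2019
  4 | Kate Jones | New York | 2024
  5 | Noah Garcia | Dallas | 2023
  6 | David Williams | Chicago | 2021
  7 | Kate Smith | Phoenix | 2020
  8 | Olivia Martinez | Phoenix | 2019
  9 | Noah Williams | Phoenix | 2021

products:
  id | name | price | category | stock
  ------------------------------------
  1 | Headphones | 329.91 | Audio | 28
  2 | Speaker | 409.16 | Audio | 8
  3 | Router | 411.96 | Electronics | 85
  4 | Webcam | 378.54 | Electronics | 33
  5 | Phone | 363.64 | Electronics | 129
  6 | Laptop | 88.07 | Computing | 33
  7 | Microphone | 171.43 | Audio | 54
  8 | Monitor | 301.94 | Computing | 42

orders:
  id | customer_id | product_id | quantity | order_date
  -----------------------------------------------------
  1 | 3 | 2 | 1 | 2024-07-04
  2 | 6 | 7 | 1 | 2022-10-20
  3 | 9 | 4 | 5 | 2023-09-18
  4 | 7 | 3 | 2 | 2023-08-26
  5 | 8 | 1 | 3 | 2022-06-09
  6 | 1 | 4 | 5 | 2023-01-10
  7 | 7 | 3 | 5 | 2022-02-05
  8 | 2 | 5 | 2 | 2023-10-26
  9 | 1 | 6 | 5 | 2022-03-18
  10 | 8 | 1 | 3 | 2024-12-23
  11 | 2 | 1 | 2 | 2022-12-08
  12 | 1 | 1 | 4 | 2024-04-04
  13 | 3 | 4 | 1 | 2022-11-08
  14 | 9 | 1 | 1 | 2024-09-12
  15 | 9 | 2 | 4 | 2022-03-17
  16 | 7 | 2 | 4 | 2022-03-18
SELECT product_id, COUNT(DISTINCT customer_id) AS distinct_customer_count FROM orders GROUP BY product_id HAVING COUNT(DISTINCT customer_id) >= 3

Execution result:
product_id | distinct_customer_count
1 | 4
2 | 3
4 | 3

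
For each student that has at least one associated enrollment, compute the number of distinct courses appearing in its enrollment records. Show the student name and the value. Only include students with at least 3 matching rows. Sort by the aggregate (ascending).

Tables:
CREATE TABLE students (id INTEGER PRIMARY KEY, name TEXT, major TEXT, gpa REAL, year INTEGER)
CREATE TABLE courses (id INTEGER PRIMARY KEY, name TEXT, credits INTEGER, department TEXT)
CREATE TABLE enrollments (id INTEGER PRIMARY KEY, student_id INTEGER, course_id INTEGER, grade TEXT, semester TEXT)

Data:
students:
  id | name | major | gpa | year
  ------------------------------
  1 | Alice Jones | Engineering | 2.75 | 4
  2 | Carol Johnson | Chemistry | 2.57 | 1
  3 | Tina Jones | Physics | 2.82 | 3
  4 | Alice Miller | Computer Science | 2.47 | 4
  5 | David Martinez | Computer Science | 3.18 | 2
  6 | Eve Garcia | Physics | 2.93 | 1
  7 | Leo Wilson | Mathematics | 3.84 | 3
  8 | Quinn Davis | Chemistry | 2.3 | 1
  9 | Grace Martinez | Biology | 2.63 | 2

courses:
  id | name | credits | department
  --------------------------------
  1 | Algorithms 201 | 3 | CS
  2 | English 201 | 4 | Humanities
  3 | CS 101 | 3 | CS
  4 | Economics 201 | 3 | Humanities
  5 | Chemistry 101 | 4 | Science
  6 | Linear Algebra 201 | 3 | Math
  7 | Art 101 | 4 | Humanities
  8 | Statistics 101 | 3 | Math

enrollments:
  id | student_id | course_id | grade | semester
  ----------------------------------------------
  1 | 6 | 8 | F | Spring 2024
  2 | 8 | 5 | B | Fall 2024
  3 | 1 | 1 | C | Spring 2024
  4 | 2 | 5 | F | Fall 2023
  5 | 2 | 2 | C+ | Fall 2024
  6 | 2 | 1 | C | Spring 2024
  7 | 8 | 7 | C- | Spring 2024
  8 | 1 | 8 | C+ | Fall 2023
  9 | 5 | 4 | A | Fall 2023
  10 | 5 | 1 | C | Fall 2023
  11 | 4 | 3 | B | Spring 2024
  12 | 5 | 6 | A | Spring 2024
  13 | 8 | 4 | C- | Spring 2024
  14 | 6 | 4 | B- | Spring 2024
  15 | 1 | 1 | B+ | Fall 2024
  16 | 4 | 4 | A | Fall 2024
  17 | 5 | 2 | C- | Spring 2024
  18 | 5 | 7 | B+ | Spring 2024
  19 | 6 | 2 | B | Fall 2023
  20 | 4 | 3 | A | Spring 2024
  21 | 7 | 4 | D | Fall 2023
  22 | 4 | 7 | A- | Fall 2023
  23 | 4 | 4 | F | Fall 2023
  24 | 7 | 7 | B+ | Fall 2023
SELECT p.name, COUNT(DISTINCT c.course_id) AS distinct_course_count FROM enrollments c JOIN students p ON c.student_id = p.id GROUP BY p.id, p.name HAVING COUNT(*) >= 3 ORDER BY distinct_course_count ASC

Execution result:
name | distinct_course_count
Alice Jones | 2
Carol Johnson | 3
Alice Miller | 3
Eve Garcia | 3
Quinn Davis | 3
David Martinez | 5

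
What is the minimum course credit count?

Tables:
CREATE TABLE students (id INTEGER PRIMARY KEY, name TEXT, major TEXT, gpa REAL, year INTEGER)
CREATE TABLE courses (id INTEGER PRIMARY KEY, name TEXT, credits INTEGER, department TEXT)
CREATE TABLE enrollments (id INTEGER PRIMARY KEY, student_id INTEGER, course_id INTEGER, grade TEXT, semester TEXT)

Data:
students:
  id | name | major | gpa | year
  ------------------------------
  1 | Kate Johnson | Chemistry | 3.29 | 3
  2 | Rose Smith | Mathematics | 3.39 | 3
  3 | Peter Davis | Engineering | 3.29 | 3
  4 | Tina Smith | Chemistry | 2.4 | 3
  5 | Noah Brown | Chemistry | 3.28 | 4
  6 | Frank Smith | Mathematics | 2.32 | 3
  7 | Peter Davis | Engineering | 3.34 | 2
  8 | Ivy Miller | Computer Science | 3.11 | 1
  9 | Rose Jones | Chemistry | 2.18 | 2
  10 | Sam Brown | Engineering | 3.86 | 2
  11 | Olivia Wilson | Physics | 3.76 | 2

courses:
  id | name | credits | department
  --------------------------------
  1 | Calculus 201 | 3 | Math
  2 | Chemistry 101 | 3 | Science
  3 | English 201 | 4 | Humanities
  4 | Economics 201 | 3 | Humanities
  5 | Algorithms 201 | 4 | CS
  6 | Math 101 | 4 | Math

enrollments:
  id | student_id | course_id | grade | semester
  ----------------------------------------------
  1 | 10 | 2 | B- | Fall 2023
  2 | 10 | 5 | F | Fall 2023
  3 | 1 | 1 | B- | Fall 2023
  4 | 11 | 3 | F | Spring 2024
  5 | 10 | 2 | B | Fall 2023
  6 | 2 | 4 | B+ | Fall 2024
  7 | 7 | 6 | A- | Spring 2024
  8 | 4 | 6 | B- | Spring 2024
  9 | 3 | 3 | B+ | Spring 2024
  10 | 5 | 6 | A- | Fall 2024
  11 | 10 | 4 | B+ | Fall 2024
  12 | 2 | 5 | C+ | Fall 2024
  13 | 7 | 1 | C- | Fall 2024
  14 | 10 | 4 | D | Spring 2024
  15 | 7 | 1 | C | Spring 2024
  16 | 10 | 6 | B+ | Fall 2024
SELECT MIN(credits) FROM courses

Execution result:
3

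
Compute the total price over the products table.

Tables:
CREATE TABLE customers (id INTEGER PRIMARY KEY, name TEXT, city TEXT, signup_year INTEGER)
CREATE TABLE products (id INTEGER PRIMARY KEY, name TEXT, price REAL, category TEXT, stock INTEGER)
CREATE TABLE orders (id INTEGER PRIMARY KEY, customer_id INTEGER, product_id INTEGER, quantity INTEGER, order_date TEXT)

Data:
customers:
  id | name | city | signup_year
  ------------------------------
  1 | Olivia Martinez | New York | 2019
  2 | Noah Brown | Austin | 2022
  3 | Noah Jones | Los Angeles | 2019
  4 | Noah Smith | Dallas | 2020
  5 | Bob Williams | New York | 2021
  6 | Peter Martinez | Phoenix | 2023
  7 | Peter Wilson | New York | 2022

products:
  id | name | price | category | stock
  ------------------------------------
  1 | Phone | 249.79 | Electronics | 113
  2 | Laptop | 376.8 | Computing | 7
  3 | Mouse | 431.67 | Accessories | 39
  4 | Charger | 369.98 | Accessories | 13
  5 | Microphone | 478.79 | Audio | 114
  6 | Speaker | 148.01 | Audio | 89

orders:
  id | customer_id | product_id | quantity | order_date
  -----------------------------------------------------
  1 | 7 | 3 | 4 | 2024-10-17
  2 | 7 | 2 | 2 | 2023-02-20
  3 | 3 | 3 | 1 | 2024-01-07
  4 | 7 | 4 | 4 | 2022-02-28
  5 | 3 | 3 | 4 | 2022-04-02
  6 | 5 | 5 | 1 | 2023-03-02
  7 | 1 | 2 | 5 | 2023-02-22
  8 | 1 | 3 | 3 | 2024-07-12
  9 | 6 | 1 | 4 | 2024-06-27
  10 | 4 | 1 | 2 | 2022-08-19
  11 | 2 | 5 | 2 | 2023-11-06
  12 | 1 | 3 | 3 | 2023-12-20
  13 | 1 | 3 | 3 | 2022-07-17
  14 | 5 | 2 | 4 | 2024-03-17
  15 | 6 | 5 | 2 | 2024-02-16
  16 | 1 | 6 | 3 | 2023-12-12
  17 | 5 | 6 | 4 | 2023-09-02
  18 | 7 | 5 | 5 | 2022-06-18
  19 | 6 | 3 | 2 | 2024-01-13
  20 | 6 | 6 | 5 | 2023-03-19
SELECT SUM(price) FROM products

Execution result:
2055.04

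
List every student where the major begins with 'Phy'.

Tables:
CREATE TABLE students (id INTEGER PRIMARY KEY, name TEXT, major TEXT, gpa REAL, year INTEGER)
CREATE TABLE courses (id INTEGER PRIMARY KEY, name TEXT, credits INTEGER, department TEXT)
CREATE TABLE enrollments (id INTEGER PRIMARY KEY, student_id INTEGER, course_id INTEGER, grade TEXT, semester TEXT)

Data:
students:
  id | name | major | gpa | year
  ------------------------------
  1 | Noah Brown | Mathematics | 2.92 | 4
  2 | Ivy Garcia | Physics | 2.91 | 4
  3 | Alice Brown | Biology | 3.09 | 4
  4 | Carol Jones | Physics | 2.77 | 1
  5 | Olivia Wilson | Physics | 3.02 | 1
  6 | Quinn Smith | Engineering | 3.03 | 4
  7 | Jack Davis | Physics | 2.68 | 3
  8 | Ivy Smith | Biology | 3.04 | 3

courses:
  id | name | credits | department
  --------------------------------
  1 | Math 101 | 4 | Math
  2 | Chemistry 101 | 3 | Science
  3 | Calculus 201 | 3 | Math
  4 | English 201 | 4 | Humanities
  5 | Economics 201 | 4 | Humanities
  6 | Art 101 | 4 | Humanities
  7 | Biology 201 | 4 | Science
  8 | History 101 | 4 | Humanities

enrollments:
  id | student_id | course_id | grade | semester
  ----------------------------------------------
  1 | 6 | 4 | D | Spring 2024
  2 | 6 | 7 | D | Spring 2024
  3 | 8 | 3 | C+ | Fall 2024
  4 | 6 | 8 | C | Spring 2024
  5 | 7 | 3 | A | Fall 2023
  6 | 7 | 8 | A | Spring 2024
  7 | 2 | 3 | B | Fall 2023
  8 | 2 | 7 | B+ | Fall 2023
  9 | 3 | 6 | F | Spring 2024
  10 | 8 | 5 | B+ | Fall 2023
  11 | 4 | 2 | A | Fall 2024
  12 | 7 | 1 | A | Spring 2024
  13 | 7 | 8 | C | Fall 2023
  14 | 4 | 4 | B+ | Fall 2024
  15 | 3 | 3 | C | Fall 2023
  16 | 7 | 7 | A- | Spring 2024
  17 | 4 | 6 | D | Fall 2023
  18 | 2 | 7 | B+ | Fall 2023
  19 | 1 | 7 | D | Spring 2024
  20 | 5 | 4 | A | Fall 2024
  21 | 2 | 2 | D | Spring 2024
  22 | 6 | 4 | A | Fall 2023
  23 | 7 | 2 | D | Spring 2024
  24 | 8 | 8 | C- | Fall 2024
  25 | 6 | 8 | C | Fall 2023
SELECT name, major FROM students WHERE major LIKE 'Phy%'

Execution result:
name | major
Ivy Garcia | Physics
Carol Jones | Physics
Olivia Wilson | Physics
Jack Davis | Physics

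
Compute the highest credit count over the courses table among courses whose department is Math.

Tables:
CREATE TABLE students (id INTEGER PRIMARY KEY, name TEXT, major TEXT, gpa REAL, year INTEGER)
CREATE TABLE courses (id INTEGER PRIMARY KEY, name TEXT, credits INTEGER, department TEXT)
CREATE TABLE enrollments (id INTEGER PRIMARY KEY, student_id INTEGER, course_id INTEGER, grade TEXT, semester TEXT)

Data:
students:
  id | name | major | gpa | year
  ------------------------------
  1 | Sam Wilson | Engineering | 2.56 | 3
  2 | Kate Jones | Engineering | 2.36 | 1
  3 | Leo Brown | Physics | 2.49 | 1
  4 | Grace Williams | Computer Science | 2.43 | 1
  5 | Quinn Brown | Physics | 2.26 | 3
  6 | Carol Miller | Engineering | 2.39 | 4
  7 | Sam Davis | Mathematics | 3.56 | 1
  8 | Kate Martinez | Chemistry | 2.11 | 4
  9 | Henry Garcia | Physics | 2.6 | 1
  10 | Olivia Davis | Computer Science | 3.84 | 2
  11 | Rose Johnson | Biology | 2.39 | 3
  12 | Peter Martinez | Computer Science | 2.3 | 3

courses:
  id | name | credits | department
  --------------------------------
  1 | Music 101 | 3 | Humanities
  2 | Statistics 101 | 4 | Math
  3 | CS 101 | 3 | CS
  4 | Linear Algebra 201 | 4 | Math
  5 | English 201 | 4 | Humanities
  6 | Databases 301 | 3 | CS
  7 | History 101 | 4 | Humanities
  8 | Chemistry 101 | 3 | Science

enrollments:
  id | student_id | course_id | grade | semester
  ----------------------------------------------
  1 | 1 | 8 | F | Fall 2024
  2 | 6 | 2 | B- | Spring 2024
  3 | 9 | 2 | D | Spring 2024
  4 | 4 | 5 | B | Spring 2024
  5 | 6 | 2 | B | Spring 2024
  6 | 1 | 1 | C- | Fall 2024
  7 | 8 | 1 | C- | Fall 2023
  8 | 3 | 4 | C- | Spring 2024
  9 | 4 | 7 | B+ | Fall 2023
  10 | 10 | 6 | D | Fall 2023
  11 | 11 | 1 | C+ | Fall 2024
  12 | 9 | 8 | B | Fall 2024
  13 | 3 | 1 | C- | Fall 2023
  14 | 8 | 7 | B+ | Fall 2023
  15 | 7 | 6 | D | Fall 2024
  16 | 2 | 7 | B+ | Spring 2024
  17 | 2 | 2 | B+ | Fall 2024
SELECT MAX(credits) FROM courses WHERE department = 'Math'

Execution result:
4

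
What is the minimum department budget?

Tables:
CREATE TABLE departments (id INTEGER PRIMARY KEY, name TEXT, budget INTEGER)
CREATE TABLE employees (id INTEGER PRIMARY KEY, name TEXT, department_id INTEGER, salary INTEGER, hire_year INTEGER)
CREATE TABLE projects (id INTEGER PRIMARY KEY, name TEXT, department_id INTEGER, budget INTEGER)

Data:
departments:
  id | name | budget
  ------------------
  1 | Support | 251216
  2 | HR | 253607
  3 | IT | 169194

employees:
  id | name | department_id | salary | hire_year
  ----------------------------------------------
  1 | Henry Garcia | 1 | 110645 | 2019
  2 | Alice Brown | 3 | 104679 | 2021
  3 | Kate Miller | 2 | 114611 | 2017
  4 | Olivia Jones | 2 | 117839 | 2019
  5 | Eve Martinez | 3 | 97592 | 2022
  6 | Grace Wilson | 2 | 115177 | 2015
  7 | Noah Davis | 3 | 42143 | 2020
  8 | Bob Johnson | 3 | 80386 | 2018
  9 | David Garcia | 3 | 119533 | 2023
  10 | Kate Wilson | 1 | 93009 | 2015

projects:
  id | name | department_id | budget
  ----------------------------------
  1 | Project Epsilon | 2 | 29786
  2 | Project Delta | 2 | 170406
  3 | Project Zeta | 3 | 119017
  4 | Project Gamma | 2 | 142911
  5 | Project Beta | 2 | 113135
SELECT MIN(budget) FROM departments

Execution result:
169194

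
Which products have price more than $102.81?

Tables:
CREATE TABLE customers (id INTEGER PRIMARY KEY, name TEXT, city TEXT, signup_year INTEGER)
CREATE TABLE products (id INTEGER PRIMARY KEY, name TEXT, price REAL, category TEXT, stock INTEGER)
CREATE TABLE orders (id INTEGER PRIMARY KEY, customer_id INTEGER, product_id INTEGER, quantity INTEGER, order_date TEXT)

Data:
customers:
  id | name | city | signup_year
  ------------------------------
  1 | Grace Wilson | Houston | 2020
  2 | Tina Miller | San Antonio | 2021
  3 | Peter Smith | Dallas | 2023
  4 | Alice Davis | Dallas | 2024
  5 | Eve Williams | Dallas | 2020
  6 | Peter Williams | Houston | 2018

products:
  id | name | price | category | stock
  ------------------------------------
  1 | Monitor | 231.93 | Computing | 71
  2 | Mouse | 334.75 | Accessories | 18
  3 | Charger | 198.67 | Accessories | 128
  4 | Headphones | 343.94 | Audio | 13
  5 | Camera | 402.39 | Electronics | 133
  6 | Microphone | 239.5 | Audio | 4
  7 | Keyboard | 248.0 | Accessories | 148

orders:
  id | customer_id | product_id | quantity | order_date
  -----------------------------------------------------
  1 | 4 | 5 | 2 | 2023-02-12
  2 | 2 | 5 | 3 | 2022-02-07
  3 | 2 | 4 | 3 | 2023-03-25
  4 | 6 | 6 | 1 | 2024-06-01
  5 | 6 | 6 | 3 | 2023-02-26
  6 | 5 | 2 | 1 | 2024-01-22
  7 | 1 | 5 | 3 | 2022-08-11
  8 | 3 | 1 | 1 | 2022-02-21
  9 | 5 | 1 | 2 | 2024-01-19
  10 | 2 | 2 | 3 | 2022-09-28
SELECT name, price FROM products WHERE price > 102.81

Execution result:
name | price
Monitor | 231.93
Mouse | 334.75
Charger | 198.67
Headphones | 343.94
Camera | 402.39
Microphone | 239.50
Keyboard | 248.00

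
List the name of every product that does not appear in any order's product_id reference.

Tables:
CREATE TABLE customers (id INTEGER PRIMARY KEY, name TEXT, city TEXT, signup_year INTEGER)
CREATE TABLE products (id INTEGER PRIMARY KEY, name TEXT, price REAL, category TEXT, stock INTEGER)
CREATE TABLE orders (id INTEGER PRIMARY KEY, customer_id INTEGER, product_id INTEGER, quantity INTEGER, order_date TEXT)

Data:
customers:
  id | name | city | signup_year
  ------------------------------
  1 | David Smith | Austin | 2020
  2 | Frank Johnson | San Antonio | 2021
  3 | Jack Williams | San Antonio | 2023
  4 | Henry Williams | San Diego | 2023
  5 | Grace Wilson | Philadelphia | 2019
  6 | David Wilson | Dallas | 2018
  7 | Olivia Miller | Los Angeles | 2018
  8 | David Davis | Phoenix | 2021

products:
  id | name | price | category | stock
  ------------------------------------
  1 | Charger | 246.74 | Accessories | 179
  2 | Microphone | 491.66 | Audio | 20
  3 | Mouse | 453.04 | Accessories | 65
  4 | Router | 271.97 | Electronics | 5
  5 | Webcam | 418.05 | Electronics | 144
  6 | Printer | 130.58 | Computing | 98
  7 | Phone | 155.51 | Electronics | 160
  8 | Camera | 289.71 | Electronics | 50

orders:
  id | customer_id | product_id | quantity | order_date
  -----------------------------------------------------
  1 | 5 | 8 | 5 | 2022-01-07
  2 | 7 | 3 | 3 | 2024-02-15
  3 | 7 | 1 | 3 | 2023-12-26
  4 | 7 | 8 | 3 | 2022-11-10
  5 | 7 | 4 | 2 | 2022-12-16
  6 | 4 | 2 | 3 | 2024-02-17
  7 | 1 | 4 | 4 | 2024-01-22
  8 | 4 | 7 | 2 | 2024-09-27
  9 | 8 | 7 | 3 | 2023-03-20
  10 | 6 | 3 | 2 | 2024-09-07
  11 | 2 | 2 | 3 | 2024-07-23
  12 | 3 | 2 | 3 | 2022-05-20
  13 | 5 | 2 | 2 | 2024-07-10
SELECT p.name FROM products p LEFT JOIN orders c ON c.product_id = p.id WHERE c.id IS NULL

Execution result:
name
Webcam
Printer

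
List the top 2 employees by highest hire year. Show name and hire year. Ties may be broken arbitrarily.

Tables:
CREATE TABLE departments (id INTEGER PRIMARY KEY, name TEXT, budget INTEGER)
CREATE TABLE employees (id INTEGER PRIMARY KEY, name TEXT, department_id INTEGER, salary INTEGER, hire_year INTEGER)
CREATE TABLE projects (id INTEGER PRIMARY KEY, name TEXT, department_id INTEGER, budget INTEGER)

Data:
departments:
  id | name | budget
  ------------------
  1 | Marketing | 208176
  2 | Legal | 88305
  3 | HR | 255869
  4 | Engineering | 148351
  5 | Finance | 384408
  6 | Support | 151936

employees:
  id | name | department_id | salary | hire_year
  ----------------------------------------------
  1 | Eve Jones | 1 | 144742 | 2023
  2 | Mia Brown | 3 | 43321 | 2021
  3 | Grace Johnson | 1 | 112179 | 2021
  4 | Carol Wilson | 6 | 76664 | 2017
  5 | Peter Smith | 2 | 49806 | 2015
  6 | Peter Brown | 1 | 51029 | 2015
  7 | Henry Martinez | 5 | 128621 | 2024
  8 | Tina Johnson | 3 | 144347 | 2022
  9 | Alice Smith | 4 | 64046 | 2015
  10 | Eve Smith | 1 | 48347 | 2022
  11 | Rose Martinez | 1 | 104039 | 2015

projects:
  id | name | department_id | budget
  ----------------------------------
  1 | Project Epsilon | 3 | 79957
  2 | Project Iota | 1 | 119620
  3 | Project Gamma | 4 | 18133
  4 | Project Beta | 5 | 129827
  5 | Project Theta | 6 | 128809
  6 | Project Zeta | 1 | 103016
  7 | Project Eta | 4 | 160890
SELECT name, hire_year FROM employees ORDER BY hire_year DESC LIMIT 2

Execution result:
name | hire_year
Henry Martinez | 2024
Eve Jones | 2023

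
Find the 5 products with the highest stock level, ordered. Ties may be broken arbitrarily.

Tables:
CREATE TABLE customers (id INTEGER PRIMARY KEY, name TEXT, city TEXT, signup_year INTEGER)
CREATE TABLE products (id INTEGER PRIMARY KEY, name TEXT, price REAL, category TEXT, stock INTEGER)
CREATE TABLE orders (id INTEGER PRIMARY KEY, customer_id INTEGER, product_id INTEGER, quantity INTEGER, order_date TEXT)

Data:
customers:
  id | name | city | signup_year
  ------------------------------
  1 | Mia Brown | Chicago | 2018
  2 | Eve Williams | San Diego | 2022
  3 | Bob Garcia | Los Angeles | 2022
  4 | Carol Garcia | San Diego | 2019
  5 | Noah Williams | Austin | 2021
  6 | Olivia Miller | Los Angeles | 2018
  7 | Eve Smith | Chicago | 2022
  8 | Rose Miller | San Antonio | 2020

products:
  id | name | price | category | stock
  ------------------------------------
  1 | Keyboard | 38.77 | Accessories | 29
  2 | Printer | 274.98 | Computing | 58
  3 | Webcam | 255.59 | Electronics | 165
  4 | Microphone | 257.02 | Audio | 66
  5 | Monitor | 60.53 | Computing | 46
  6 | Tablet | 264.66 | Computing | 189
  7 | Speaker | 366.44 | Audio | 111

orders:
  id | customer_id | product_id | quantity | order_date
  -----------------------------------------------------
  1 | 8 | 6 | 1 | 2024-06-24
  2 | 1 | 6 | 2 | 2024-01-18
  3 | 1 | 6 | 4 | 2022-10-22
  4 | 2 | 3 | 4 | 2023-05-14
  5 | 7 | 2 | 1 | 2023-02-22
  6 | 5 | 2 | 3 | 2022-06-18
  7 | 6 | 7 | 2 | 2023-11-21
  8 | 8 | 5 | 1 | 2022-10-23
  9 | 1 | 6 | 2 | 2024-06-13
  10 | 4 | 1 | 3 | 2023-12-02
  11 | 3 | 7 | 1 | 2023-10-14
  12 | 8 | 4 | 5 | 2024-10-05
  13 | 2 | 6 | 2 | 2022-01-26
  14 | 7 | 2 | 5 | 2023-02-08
SELECT name, stock FROM products ORDER BY stock DESC LIMIT 5

Execution result:
name | stock
Tablet | 189
Webcam | 165
Speaker | 111
Microphone | 66
Printer | 58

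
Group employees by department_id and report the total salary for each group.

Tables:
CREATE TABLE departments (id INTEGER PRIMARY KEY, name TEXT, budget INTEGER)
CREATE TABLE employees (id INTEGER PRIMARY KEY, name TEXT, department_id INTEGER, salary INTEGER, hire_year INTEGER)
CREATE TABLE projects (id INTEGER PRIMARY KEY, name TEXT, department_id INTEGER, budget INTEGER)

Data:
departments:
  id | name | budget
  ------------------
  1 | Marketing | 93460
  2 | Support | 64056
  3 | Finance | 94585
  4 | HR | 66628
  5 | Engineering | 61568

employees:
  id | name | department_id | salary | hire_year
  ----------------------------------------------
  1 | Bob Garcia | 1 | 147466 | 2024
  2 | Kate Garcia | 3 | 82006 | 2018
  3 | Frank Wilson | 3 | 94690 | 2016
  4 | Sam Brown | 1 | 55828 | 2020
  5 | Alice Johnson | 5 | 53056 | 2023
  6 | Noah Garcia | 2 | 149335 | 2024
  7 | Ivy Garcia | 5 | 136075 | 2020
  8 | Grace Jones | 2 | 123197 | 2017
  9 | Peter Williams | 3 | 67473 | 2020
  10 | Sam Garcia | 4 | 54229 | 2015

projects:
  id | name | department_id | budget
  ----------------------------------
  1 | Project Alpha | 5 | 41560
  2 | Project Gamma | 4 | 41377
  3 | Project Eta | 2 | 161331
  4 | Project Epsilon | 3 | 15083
SELECT department_id, SUM(salary) AS sum_salary FROM employees GROUP BY department_id

Execution result:
department_id | sum_salary
1 | 203294
2 | 272532
3 | 244169
4 | 54229
5 | 189131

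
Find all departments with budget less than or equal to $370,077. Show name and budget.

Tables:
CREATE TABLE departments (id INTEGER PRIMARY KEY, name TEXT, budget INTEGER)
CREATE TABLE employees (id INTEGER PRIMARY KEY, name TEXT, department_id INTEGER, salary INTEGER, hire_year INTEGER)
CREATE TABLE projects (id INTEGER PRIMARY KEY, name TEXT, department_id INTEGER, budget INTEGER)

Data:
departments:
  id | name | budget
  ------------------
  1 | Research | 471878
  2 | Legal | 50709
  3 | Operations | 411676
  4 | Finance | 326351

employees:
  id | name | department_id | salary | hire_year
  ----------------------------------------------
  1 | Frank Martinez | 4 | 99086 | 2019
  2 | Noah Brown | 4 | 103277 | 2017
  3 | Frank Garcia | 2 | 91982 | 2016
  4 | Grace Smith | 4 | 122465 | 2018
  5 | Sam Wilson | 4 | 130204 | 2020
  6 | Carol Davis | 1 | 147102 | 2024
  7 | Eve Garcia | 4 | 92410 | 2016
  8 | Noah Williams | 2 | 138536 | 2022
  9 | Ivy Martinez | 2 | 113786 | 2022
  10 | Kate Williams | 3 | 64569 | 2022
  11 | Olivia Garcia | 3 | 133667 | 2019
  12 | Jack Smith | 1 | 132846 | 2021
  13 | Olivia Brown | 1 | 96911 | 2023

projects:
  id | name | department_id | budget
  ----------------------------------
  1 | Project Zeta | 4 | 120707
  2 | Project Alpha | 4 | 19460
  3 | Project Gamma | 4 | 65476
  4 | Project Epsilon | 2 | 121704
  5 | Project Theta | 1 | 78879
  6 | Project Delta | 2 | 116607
SELECT name, budget FROM departments WHERE budget <= 370077

Execution result:
name | budget
Legal | 50709
Finance | 326351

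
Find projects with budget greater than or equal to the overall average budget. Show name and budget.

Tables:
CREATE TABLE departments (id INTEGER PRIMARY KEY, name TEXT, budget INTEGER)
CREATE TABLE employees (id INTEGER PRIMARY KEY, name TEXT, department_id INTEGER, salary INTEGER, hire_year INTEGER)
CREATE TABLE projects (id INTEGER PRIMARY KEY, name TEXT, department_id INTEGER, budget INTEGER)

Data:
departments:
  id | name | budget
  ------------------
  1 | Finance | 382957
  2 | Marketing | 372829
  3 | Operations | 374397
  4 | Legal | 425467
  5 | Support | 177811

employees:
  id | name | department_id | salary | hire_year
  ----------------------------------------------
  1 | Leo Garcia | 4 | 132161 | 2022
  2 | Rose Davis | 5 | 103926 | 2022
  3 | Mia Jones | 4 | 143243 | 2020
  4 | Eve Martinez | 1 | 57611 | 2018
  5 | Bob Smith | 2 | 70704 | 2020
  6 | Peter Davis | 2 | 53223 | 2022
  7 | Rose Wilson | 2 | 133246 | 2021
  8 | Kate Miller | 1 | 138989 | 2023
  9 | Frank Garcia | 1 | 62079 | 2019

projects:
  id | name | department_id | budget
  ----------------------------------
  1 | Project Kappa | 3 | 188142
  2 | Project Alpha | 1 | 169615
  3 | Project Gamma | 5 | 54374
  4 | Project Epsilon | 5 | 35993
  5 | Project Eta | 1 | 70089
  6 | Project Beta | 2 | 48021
SELECT name, budget FROM projects WHERE budget >= (SELECT AVG(budget) FROM projects)

Execution result:
name | budget
Project Kappa | 188142
Project Alpha | 169615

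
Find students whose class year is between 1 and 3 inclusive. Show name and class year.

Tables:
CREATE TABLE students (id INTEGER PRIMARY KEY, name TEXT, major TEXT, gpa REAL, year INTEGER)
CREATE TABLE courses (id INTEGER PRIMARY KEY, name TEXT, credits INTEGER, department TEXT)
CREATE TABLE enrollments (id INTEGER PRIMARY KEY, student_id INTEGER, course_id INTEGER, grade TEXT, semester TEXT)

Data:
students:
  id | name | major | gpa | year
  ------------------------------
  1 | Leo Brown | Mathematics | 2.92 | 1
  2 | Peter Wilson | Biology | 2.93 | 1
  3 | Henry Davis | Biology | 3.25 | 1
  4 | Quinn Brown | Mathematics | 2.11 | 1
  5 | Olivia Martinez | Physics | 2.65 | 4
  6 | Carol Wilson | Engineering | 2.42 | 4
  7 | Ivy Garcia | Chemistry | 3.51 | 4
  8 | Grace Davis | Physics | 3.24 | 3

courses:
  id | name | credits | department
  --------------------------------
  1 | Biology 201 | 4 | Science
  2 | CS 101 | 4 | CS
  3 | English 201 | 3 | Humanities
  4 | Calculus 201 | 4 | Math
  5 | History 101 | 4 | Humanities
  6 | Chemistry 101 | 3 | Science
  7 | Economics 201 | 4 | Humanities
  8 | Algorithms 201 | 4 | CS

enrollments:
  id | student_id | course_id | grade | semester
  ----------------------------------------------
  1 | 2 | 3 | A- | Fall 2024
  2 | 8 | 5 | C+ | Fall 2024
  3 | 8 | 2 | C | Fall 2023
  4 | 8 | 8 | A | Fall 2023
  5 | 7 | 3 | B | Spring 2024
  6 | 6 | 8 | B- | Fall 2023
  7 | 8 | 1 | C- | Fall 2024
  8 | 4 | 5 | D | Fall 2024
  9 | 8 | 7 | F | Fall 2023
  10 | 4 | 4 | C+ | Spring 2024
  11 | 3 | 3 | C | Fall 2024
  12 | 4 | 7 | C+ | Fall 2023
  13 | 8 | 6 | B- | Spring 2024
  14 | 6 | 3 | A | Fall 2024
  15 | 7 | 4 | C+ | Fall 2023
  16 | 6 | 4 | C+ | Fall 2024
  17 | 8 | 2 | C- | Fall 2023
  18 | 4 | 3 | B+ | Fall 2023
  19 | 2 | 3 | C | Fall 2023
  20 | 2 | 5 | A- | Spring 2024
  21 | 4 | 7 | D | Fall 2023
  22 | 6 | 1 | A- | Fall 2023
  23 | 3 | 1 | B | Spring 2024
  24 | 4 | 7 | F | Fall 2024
SELECT name, year FROM students WHERE year BETWEEN 1 AND 3

Execution result:
name | year
Leo Brown | 1
Peter Wilson | 1
Henry Davis | 1
Quinn Brown | 1
Grace Davis | 3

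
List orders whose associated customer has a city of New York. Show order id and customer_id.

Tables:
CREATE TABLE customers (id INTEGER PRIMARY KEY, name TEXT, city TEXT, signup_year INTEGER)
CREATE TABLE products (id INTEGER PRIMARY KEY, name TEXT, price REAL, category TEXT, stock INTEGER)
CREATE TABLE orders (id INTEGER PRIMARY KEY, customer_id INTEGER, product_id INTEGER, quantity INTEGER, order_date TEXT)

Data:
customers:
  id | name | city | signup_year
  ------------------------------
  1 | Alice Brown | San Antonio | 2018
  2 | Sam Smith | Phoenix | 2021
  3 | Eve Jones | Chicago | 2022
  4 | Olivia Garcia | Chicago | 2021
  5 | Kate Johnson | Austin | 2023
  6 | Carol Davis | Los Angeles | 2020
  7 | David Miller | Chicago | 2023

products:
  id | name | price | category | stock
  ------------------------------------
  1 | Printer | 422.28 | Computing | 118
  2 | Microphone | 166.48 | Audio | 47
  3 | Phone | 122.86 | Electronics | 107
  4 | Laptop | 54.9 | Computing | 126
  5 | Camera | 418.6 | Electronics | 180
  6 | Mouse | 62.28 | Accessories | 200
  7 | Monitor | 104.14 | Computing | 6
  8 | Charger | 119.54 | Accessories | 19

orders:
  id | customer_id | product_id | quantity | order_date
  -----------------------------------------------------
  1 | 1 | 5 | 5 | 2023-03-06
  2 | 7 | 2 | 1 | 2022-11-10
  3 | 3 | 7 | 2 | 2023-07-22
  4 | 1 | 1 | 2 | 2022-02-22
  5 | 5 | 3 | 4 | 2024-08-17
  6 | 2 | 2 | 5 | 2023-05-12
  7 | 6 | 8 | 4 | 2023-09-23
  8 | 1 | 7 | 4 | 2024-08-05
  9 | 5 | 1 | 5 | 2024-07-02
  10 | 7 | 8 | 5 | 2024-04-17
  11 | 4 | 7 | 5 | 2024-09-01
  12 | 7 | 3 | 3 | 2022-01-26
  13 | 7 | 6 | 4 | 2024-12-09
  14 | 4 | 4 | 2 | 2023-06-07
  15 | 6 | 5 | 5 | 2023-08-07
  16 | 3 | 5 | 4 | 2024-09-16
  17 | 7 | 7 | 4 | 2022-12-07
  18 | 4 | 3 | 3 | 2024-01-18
SELECT id, customer_id FROM orders WHERE customer_id IN (SELECT id FROM customers WHERE city = 'New York')

Execution result:
(no rows)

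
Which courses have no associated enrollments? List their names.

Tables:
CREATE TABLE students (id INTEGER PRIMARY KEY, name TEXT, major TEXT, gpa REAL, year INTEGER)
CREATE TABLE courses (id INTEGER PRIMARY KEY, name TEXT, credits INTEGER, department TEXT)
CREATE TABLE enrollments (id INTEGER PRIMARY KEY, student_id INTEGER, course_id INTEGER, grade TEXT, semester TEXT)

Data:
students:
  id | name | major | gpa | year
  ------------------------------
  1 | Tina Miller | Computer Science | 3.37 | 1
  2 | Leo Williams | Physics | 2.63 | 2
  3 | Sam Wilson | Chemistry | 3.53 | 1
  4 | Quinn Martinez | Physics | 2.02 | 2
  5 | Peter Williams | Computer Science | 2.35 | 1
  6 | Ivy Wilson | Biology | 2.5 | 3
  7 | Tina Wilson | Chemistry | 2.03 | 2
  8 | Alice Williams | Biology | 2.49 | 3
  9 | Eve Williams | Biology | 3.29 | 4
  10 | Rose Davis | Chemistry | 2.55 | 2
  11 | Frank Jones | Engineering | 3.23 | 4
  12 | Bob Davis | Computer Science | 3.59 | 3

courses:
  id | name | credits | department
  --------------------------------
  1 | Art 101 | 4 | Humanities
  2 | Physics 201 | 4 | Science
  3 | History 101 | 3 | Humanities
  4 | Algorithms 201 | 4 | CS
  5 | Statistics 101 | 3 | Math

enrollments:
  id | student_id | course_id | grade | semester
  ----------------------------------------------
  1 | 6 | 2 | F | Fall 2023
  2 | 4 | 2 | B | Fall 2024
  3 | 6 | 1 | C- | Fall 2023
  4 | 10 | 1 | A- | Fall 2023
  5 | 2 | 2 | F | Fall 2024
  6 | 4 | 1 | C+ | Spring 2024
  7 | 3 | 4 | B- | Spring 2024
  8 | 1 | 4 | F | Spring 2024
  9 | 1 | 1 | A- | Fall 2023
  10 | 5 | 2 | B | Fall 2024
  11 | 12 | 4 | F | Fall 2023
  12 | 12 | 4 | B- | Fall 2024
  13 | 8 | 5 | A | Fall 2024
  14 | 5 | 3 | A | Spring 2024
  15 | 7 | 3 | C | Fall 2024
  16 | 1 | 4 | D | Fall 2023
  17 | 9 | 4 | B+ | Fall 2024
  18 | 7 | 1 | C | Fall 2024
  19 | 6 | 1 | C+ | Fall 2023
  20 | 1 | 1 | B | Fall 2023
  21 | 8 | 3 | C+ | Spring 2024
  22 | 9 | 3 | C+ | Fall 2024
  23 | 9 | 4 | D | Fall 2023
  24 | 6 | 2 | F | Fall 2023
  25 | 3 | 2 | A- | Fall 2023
SELECT p.name FROM courses p LEFT JOIN enrollments c ON c.course_id = p.id WHERE c.id IS NULL

Execution result:
(no rows)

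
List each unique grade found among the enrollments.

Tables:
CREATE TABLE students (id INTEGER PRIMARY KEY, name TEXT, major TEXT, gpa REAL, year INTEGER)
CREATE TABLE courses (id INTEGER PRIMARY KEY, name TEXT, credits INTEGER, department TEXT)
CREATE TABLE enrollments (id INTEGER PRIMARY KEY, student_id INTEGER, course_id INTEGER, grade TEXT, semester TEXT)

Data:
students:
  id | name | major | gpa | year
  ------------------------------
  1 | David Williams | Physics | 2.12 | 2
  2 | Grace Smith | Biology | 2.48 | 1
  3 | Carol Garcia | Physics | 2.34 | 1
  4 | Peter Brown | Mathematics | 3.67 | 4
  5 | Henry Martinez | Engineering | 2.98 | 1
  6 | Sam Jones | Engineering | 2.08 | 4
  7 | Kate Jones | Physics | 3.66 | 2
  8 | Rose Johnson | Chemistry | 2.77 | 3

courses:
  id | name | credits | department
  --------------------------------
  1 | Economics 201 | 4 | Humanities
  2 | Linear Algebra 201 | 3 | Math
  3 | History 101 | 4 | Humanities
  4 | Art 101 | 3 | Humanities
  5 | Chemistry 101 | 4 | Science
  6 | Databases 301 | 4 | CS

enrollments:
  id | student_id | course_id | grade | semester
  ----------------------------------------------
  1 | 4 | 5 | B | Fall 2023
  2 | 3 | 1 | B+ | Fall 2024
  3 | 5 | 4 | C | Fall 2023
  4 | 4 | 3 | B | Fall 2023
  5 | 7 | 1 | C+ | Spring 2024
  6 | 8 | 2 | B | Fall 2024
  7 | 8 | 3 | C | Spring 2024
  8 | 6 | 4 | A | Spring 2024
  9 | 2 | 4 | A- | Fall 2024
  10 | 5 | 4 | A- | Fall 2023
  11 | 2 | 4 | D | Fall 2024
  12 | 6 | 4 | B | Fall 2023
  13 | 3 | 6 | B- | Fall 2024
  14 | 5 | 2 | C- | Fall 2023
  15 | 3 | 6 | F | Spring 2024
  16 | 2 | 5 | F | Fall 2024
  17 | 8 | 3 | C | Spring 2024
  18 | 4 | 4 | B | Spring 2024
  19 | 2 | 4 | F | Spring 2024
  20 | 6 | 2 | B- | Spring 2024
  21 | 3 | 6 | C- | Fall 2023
SELECT DISTINCT grade FROM enrollments

Execution result:
grade
B
B+
C
C+
A
A-
D
B-
C-
F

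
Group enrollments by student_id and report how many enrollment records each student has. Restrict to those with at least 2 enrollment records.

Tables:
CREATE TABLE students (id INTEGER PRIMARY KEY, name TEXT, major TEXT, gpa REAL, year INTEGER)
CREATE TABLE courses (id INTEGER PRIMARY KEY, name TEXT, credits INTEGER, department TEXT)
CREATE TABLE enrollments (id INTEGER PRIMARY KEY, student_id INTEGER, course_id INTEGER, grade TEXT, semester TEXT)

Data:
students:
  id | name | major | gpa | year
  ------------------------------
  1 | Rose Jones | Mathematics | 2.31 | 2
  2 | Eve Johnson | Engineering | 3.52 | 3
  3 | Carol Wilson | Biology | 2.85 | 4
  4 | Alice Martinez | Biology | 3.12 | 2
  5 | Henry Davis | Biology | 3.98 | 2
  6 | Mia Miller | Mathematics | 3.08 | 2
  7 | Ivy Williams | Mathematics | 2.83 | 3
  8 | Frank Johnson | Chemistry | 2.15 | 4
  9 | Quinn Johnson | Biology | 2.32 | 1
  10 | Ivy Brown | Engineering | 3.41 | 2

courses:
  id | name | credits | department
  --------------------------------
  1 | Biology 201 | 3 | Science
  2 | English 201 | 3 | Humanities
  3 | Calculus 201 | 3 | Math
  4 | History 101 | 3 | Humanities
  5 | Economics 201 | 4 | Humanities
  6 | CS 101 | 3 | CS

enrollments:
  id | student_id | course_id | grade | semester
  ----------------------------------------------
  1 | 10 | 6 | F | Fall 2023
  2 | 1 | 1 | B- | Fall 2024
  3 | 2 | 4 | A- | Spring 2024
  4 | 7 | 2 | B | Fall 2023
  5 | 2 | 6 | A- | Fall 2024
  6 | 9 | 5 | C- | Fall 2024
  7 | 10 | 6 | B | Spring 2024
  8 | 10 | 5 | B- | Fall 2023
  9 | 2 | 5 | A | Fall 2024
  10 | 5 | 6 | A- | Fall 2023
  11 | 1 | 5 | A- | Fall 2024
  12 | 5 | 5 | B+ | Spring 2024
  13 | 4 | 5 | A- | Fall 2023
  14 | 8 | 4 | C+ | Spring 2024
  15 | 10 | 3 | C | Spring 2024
SELECT student_id, COUNT(*) AS enrollment_count FROM enrollments GROUP BY student_id HAVING COUNT(*) >= 2

Execution result:
student_id | enrollment_count
1 | 2
2 | 3
5 | 2
10 | 4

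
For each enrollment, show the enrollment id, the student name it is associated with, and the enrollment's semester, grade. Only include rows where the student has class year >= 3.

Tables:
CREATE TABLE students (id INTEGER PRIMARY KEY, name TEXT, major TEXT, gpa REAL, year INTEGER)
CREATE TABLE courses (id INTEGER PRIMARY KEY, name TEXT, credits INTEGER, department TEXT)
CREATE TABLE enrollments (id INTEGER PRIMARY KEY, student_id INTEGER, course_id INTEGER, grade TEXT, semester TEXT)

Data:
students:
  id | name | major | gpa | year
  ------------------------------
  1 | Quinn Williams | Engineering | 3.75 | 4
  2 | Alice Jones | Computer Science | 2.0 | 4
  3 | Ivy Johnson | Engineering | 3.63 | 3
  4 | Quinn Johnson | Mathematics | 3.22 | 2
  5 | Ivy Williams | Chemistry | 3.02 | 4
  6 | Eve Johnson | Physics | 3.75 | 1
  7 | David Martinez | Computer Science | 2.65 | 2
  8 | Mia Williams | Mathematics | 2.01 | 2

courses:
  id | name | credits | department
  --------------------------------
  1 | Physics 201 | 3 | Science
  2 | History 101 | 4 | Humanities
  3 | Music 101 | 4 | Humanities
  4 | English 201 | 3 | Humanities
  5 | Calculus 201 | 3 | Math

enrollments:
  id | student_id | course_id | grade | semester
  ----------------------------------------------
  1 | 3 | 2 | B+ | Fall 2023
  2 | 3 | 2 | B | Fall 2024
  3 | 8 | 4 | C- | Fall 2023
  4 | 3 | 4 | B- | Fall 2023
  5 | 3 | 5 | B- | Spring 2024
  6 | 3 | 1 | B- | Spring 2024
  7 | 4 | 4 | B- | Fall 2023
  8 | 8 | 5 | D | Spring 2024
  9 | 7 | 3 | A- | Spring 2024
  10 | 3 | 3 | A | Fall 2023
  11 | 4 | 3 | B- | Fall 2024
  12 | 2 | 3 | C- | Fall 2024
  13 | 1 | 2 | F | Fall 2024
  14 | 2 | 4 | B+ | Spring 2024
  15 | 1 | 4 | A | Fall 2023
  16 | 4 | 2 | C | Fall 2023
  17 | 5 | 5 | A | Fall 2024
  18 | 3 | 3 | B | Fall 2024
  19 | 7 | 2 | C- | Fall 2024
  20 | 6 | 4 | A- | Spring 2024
SELECT c.id, p.name AS student, c.semester, c.grade FROM enrollments c JOIN students p ON c.student_id = p.id WHERE p.year >= 3

Execution result:
id | student | semester | grade
1 | Ivy Johnson | Fall 2023 | B+
2 | Ivy Johnson | Fall 2024 | B
4 | Ivy Johnson | Fall 2023 | B-
5 | Ivy Johnson | Spring 2024 | B-
6 | Ivy Johnson | Spring 2024 | B-
10 | Ivy Johnson | Fall 2023 | A
12 | Alice Jones | Fall 2024 | C-
13 | Quinn Williams | Fall 2024 | F
14 | Alice Jones | Spring 2024 | B+
15 | Quinn Williams | Fall 2023 | A
17 | Ivy Williams | Fall 2024 | A
18 | Ivy Johnson | Fall 2024 | B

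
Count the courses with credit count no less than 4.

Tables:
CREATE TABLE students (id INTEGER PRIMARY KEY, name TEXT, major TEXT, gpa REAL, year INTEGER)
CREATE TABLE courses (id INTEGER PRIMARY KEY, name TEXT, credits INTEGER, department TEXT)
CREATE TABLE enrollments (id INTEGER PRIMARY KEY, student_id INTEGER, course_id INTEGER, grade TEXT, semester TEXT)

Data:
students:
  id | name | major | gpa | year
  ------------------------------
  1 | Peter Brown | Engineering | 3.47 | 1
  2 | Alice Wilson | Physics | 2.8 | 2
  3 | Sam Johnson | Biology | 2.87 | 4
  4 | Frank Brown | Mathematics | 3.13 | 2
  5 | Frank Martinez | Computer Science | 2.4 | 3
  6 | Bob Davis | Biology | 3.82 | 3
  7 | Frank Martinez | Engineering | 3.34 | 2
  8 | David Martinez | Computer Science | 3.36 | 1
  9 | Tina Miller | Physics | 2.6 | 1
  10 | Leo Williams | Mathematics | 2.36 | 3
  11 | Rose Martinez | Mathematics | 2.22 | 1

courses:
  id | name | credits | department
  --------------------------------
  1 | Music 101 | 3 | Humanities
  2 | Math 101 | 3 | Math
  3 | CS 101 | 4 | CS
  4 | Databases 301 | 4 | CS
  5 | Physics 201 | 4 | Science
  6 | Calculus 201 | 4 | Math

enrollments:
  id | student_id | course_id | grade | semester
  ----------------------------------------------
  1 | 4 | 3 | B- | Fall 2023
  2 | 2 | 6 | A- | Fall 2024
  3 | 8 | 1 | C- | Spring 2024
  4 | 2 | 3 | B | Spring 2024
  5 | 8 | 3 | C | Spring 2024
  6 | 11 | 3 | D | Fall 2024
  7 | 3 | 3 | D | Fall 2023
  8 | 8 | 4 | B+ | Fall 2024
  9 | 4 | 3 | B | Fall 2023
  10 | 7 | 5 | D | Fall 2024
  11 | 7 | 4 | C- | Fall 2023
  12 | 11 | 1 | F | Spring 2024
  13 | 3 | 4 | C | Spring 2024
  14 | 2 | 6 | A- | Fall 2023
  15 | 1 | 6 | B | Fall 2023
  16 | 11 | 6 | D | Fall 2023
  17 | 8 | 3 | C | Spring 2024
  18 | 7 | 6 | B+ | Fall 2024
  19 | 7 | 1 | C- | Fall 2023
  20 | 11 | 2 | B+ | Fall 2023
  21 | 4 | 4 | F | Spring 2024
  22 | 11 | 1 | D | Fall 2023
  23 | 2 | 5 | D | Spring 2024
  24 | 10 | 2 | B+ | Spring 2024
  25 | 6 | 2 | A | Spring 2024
SELECT COUNT(*) FROM courses WHERE credits >= 4

Execution result:
4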